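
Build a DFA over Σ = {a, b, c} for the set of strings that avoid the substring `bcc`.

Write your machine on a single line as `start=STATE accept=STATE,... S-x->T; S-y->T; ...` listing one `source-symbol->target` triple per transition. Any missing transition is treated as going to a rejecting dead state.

start=s0; accept=s0,s1,s2; s0-a->s0; s0-b->s1; s0-c->s0; s1-a->s0; s1-b->s1; s1-c->s2; s2-a->s0; s2-b->s1; s2-c->s3; s3-a->s3; s3-b->s3; s3-c->s3

This is the complement of 'contains `bcc`'. Use the same substring-matching states — s0 through s3 holding how much of `bcc` has just been matched — but flip the accepting set: everything except the trap s3 accepts.
        a   b   c  
>* s0   s0  s1  s0 
 * s1   s0  s1  s2 
 * s2   s0  s1  s3 
   s3   s3  s3  s3 
(> = start, * = accepting)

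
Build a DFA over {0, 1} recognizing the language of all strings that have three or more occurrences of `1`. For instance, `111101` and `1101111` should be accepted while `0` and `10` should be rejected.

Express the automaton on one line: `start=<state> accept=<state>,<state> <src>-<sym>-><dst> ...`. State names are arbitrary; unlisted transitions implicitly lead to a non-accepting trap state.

start=q0 accept=q3,q4 q0-0->q0 q0-1->q1 q1-0->q1 q1-1->q2 q2-0->q2 q2-1->q3 q3-0->q3 q3-1->q4 q4-0->q4 q4-1->q4

Only the number of `1`s matters, and only up to 4. Make a chain q0 → q1 → q2 → q3 → q4 advanced by each `1` (with q4 absorbing); every other symbol self-loops. The accepting set is {q3, q4}.
5 states suffice.
        0   1  
>  q0   q0  q1 
   q1   q1  q2 
   q2   q2  q3 
 * q3   q3  q4 
 * q4   q4  q4 
(> = start, * = accepting)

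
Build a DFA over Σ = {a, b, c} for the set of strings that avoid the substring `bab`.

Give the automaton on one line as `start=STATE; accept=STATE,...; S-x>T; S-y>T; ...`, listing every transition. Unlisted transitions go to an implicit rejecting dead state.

This is the complement of 'contains `bab`'. Use the same substring-matching states — q0 through q3 holding how much of `bab` has just been matched — but flip the accepting set: everything except the trap q3 accepts.
4 states suffice.
        a   b   c  
>* q0   q0  q1  q0 
 * q1   q2  q1  q0 
 * q2   q0  q3  q0 
   q3   q3  q3  q3 
(> = start, * = accepting)

start=q0; accept=q0,q1,q2; q0-a>q0; q0-b>q1; q0-c>q0; q1-a>q2; q1-b>q1; q1-c>q0; q2-a>q0; q2-b>q3; q2-c>q0; q3-a>q3; q3-b>q3; q3-c>q3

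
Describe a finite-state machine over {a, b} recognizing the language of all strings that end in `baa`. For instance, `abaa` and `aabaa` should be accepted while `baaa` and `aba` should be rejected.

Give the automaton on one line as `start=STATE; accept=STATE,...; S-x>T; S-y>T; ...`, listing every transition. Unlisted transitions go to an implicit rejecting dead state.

start=q0; accept=q3; q0-a>q0; q0-b>q1; q1-a>q2; q1-b>q1; q2-a>q3; q2-b>q1; q3-a>q0; q3-b>q1

Let each state record the length of the longest suffix of the input read so far that is also a prefix of `baa`. q1 means the last symbol is `b`; q2 means the last 2 symbols are `ba`; q3 means the last 3 symbols are `baa`. Accept only at q3, where the string currently ends in `baa`.
With 4 states:
        a   b  
>  q0   q0  q1 
   q1   q2  q1 
   q2   q3  q1 
 * q3   q0  q1 
(> = start, * = accepting)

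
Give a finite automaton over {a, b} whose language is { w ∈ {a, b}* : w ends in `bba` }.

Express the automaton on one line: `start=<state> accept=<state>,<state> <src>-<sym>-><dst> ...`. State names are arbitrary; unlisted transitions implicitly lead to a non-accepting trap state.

start=s0 accept=s3 s0-a->s0 s0-b->s1 s1-a->s0 s1-b->s2 s2-a->s3 s2-b->s2 s3-a->s0 s3-b->s1

Remember how much of `bba` the current input suffix matches. State s0 means no match yet; s1 means the last symbol is `b`; s2 means the last 2 symbols are `bb`; s3 means the last 3 symbols are `bba`. Only s3 accepts. On a mismatch, fall back to the longest proper suffix that is still a prefix of `bba`.
With 4 states:
        a   b  
>  s0   s0  s1 
   s1   s0  s2 
   s2   s3  s2 
 * s3   s0  s1 
(> = start, * = accepting)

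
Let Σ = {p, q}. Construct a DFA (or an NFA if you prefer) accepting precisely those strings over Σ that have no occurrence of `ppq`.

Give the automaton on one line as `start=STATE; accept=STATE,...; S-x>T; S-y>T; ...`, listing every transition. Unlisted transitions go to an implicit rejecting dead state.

Track partial matches of the forbidden pattern `ppq`. State S3 is a dead state reached once `ppq` has occurred; every other state accepts. S0 means no part of `ppq` is currently matched.
4 states suffice.
        p   q  
>* S0   S1  S0 
 * S1   S2  S0 
 * S2   S2  S3 
   S3   S3  S3 
(> = start, * = accepting)

start=S0; accept=S0,S1,S2; S0-p>S1; S0-q>S0; S1-p>S2; S1-q>S0; S2-p>S2; S2-q>S3; S3-p>S3; S3-q>S3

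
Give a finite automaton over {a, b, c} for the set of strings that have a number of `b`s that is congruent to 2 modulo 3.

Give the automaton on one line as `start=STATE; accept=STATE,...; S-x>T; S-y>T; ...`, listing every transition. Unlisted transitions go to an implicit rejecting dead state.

The only thing that matters is how many `b`s have appeared, reduced mod 3. Use one state per residue: q0 for 0, …, q2 for 2. Reading `b` moves to the next residue; anything else stays put. q2 is accepting.
3 states suffice.
        a   b   c  
>  q0   q0  q1  q0 
   q1   q1  q2  q1 
 * q2   q2  q0  q2 
(> = start, * = accepting)

start=q0; accept=q2; q0-a>q0; q0-b>q1; q0-c>q0; q1-a>q1; q1-b>q2; q1-c>q1; q2-a>q2; q2-b>q0; q2-c>q2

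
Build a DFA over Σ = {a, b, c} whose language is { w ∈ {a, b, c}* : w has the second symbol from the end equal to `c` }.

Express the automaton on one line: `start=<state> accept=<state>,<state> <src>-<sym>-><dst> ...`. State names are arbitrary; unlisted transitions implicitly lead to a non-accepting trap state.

start=q0 accept=q10,q11,q12 q0-a->q1 q0-b->q2 q0-c->q3 q1-a->q4 q1-b->q5 q1-c->q6 q2-a->q7 q2-b->q8 q2-c->q9 q3-a->q10 q3-b->q11 q3-c->q12 q4-a->q4 q4-b->q5 q4-c->q6 q5-a->q7 q5-b->q8 q5-c->q9 q6-a->q10 q6-b->q11 q6-c->q12 q7-a->q4 q7-b->q5 q7-c->q6 q8-a->q7 q8-b->q8 q8-c->q9 q9-a->q10 q9-b->q11 q9-c->q12 q10-a->q4 q10-b->q5 q10-c->q6 q11-a->q7 q11-b->q8 q11-c->q9 q12-a->q10 q12-b->q11 q12-c->q12

Because acceptance depends on a position counted from the end, the machine has to buffer the most recent 2 symbols. Make each state the string of the last up-to-2 symbols read; on input `x` shift the window left and append `x`. Accept when the buffered window has length 2 and begins with `c`.
A 13-state machine:
          a    b    c  
>  q0     q1   q2   q3 
   q1     q4   q5   q6 
   q2     q7   q8   q9 
   q3    q10  q11  q12 
   q4     q4   q5   q6 
   q5     q7   q8   q9 
   q6    q10  q11  q12 
   q7     q4   q5   q6 
   q8     q7   q8   q9 
   q9    q10  q11  q12 
 * q10    q4   q5   q6 
 * q11    q7   q8   q9 
 * q12   q10  q11  q12 
(> = start, * = accepting)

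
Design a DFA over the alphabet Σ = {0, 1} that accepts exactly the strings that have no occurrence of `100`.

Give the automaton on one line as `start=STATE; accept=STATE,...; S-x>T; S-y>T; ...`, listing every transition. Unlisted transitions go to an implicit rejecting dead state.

start=s0; accept=s0,s1,s2; s0-0>s0; s0-1>s1; s1-0>s2; s1-1>s1; s2-0>s3; s2-1>s1; s3-0>s3; s3-1>s3

This is the complement of 'contains `100`'. Use the same substring-matching states — s0 through s3 holding how much of `100` has just been matched — but flip the accepting set: everything except the trap s3 accepts.
4 states suffice.
        0   1  
>* s0   s0  s1 
 * s1   s2  s1 
 * s2   s3  s1 
   s3   s3  s3 
(> = start, * = accepting)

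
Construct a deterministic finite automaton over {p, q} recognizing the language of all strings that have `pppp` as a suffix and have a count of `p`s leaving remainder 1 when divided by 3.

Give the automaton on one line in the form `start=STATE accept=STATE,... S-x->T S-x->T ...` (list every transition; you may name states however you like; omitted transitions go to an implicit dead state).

Build one automaton per condition and run them in lockstep. The first has 5 states tracking how much of the suffix `pppp` has currently been matched; the second has 3 states tracking the count of `p`s modulo 3. A product state is a pair (one from each), accepting exactly when both do. Minimizing collapses redundant product states.
7 states suffice.
       p  q 
>  A   B  A 
   B   C  D 
   C   E  F 
   D   F  D 
   E   G  A 
   F   A  F 
 * G   C  D 
(> = start, * = accepting)

start=A accept=G A-p->B A-q->A B-p->C B-q->D C-p->E C-q->F D-p->F D-q->D E-p->G E-q->A F-p->A F-q->F G-p->C G-q->D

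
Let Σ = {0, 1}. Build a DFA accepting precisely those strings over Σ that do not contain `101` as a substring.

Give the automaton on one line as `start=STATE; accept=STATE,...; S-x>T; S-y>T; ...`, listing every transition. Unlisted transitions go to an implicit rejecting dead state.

start=A; accept=A,B,C; A-0>A; A-1>B; B-0>C; B-1>B; C-0>A; C-1>D; D-0>D; D-1>D

This is the complement of 'contains `101`'. Use the same substring-matching states — A through D holding how much of `101` has just been matched — but flip the accepting set: everything except the trap D accepts.
A 4-state machine:
       0  1 
>* A   A  B 
 * B   C  B 
 * C   A  D 
   D   D  D 
(> = start, * = accepting)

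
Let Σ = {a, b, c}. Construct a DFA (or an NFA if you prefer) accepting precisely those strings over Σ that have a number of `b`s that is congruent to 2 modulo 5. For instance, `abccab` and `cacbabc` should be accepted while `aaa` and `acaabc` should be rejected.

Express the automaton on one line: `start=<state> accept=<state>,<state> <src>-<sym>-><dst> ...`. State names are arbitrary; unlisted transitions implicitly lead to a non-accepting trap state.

Keep the running count of `b`s modulo 5: each `b` advances along the cycle q0 → q1 → q2 → q3 → q4 → q0 while other symbols loop. Accept at q2.
5 states suffice.
        a   b   c  
>  q0   q0  q1  q0 
   q1   q1  q2  q1 
 * q2   q2  q3  q2 
   q3   q3  q4  q3 
   q4   q4  q0  q4 
(> = start, * = accepting)

start=q0 accept=q2 q0-a->q0 q0-b->q1 q0-c->q0 q1-a->q1 q1-b->q2 q1-c->q1 q2-a->q2 q2-b->q3 q2-c->q2 q3-a->q3 q3-b->q4 q3-c->q3 q4-a->q4 q4-b->q0 q4-c->q4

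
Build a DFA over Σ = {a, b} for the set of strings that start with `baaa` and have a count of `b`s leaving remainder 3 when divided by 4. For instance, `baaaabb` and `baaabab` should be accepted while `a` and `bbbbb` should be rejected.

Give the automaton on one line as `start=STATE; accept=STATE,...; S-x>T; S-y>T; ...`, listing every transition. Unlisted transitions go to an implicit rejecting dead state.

start=S0; accept=S7; S0-a>S1; S0-b>S2; S1-a>S1; S1-b>S1; S2-a>S3; S2-b>S1; S3-a>S4; S3-b>S1; S4-a>S5; S4-b>S1; S5-a>S5; S5-b>S6; S6-a>S6; S6-b>S7; S7-a>S7; S7-b>S8; S8-a>S8; S8-b>S5

Handle the two conditions separately and then intersect. The first has 6 states tracking whether the input so far still matches the prefix `baaa`; the second has 4 states tracking the count of `b`s modulo 4. A product state is a pair (one from each), accepting exactly when both do. After merging equivalent states the machine shrinks.
        a   b  
>  S0   S1  S2 
   S1   S1  S1 
   S2   S3  S1 
   S3   S4  S1 
   S4   S5  S1 
   S5   S5  S6 
   S6   S6  S7 
 * S7   S7  S8 
   S8   S8  S5 
(> = start, * = accepting)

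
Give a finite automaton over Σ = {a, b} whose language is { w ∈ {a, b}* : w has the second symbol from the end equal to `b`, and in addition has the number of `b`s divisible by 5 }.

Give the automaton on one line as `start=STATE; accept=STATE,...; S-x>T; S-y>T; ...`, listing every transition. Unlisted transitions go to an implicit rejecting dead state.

start=q0; accept=q18,q21; q0-a>q1; q0-b>q2; q1-a>q3; q1-b>q4; q2-a>q5; q2-b>q6; q3-a>q3; q3-b>q4; q4-a>q5; q4-b>q6; q5-a>q7; q5-b>q8; q6-a>q9; q6-b>q10; q7-a>q7; q7-b>q8; q8-a>q9; q8-b>q10; q9-a>q11; q9-b>q12; q10-a>q13; q10-b>q14; q11-a>q11; q11-b>q12; q12-a>q13; q12-b>q14; q13-a>q15; q13-b>q16; q14-a>q17; q14-b>q18; q15-a>q15; q15-b>q16; q16-a>q17; q16-b>q18; q17-a>q19; q17-b>q20; q18-a>q21; q18-b>q22; q19-a>q19; q19-b>q20; q20-a>q21; q20-b>q22; q21-a>q3; q21-b>q4; q22-a>q5; q22-b>q6

Run two small machines in parallel and take their product. The first has 7 states tracking the last 2 symbols read; the second has 5 states tracking the count of `b`s modulo 5. A product state is a pair (one from each), accepting exactly when both do.
A 23-state machine:
          a    b  
>  q0     q1   q2 
   q1     q3   q4 
   q2     q5   q6 
   q3     q3   q4 
   q4     q5   q6 
   q5     q7   q8 
   q6     q9  q10 
   q7     q7   q8 
   q8     q9  q10 
   q9    q11  q12 
   q10   q13  q14 
   q11   q11  q12 
   q12   q13  q14 
   q13   q15  q16 
   q14   q17  q18 
   q15   q15  q16 
   q16   q17  q18 
   q17   q19  q20 
 * q18   q21  q22 
   q19   q19  q20 
   q20   q21  q22 
 * q21    q3   q4 
   q22    q5   q6 
(> = start, * = accepting)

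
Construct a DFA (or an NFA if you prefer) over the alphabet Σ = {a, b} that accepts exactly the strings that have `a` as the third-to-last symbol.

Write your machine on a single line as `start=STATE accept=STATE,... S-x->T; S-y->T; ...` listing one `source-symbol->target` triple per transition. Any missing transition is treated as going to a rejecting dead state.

A DFA must remember the last 3 symbols (since which symbol is third-to-last isn't known until the input ends). Use one state per possible window of the last ≤3 symbols; accept from those whose window starts with `a`.
With 15 states:
          a    b  
>  q0     q1   q2 
   q1     q3   q4 
   q2     q5   q6 
   q3     q7   q8 
   q4     q9  q10 
   q5    q11  q12 
   q6    q13  q14 
 * q7     q7   q8 
 * q8     q9  q10 
 * q9    q11  q12 
 * q10   q13  q14 
   q11    q7   q8 
   q12    q9  q10 
   q13   q11  q12 
   q14   q13  q14 
(> = start, * = accepting)

start=q0; accept=q7,q8,q9,q10; q0-a->q1; q0-b->q2; q1-a->q3; q1-b->q4; q2-a->q5; q2-b->q6; q3-a->q7; q3-b->q8; q4-a->q9; q4-b->q10; q5-a->q11; q5-b->q12; q6-a->q13; q6-b->q14; q7-a->q7; q7-b->q8; q8-a->q9; q8-b->q10; q9-a->q11; q9-b->q12; q10-a->q13; q10-b->q14; q11-a->q7; q11-b->q8; q12-a->q9; q12-b->q10; q13-a->q11; q13-b->q12; q14-a->q13; q14-b->q14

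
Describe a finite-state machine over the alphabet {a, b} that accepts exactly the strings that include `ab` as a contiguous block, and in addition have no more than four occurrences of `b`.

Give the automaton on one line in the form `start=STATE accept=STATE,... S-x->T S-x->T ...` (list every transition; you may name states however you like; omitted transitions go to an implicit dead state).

Handle the two conditions separately and then intersect. The first has 3 states tracking whether and how much of `ab` has been seen; the second has 6 states tracking the count of `b`s, saturating at 5. A product state is a pair (one from each), accepting exactly when both do. Equivalent product states are then merged.
          a    b  
>  s0     s1   s2 
   s1     s1   s3 
   s2     s4   s5 
 * s3     s3   s6 
   s4     s4   s6 
   s5     s7   s8 
 * s6     s6   s9 
   s7     s7   s9 
   s8    s10  s11 
 * s9     s9  s12 
   s10   s10  s12 
   s11   s11  s11 
 * s12   s12  s11 
(> = start, * = accepting)

start=s0 accept=s3,s6,s9,s12 s0-a->s1 s0-b->s2 s1-a->s1 s1-b->s3 s2-a->s4 s2-b->s5 s3-a->s3 s3-b->s6 s4-a->s4 s4-b->s6 s5-a->s7 s5-b->s8 s6-a->s6 s6-b->s9 s7-a->s7 s7-b->s9 s8-a->s10 s8-b->s11 s9-a->s9 s9-b->s12 s10-a->s10 s10-b->s12 s11-a->s11 s11-b->s11 s12-a->s12 s12-b->s11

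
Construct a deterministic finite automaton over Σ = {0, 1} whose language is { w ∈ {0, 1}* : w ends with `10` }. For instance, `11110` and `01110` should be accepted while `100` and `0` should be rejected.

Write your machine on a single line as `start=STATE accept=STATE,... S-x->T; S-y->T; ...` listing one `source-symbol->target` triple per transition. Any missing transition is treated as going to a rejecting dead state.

Remember how much of `10` the current input suffix matches. State q0 means no match yet; q1 means the last symbol is `1`; q2 means the last 2 symbols are `10`. Only q2 accepts. On a mismatch, fall back to the longest proper suffix that is still a prefix of `10`.
With 3 states:
        0   1  
>  q0   q0  q1 
   q1   q2  q1 
 * q2   q0  q1 
(> = start, * = accepting)

start=q0; accept=q2; q0-0->q0; q0-1->q1; q1-0->q2; q1-1->q1; q2-0->q0; q2-1->q1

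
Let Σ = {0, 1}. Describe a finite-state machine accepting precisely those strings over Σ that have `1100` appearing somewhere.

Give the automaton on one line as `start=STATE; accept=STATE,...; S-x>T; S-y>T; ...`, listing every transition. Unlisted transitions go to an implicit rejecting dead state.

States q0..q3 record the length of the longest prefix of `1100` that matches the current input suffix. Reaching q4 means `1100` has been seen, and we stay there forever. Accept from q4.
5 states suffice.
        0   1  
>  q0   q0  q1 
   q1   q0  q2 
   q2   q3  q2 
   q3   q4  q1 
 * q4   q4  q4 
(> = start, * = accepting)

start=q0; accept=q4; q0-0>q0; q0-1>q1; q1-0>q0; q1-1>q2; q2-0>q3; q2-1>q2; q3-0>q4; q3-1>q1; q4-0>q4; q4-1>q4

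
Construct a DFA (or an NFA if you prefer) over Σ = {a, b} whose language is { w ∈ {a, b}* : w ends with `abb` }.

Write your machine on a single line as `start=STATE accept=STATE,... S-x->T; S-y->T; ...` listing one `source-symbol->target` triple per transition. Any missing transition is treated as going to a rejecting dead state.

Let each state record the length of the longest suffix of the input read so far that is also a prefix of `abb`. q1 means the last symbol is `a`; q2 means the last 2 symbols are `ab`; q3 means the last 3 symbols are `abb`. Accept only at q3, where the string currently ends in `abb`.
4 states suffice.
        a   b  
>  q0   q1  q0 
   q1   q1  q2 
   q2   q1  q3 
 * q3   q1  q0 
(> = start, * = accepting)

start=q0; accept=q3; q0-a->q1; q0-b->q0; q1-a->q1; q1-b->q2; q2-a->q1; q2-b->q3; q3-a->q1; q3-b->q0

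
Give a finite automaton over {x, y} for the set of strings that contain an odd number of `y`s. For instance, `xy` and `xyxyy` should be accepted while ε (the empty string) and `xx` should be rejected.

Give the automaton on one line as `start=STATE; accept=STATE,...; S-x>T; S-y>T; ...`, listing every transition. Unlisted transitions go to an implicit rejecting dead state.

Keep the running count of `y`s modulo 2: each `y` advances along the cycle s0 → s1 → s0 while other symbols loop. Accept at s1.
With 2 states:
        x   y  
>  s0   s0  s1 
 * s1   s1  s0 
(> = start, * = accepting)

start=s0; accept=s1; s0-x>s0; s0-y>s1; s1-x>s1; s1-y>s0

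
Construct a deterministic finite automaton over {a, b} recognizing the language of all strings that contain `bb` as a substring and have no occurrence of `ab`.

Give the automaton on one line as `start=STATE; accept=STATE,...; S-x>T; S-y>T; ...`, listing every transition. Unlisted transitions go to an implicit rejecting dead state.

Build one automaton per condition and run them in lockstep. The first has 3 states tracking whether and how much of `bb` has been seen; the second has 3 states tracking partial matches of the forbidden pattern `ab`. A product state is a pair (one from each), accepting exactly when both do. After merging equivalent states the machine shrinks.
5 states suffice.
        a   b  
>  q0   q1  q2 
   q1   q1  q1 
   q2   q1  q3 
 * q3   q4  q3 
 * q4   q4  q1 
(> = start, * = accepting)

start=q0; accept=q3,q4; q0-a>q1; q0-b>q2; q1-a>q1; q1-b>q1; q2-a>q1; q2-b>q3; q3-a>q4; q3-b>q3; q4-a>q4; q4-b>q1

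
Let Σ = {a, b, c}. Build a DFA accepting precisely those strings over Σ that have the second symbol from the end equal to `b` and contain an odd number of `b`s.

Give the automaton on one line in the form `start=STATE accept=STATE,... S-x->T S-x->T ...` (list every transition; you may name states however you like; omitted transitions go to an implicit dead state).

Run two small machines in parallel and take their product. The first has 13 states tracking the last 2 symbols read; the second has 2 states tracking the count of `b`s modulo 2. A product state is a pair (one from each), accepting exactly when both do. Minimizing collapses redundant product states.
A 6-state machine:
        a   b   c  
>  q0   q0  q1  q0 
   q1   q2  q3  q2 
 * q2   q4  q3  q4 
   q3   q0  q5  q0 
   q4   q4  q3  q4 
 * q5   q2  q3  q2 
(> = start, * = accepting)

start=q0 accept=q2,q5 q0-a->q0 q0-b->q1 q0-c->q0 q1-a->q2 q1-b->q3 q1-c->q2 q2-a->q4 q2-b->q3 q2-c->q4 q3-a->q0 q3-b->q5 q3-c->q0 q4-a->q4 q4-b->q3 q4-c->q4 q5-a->q2 q5-b->q3 q5-c->q2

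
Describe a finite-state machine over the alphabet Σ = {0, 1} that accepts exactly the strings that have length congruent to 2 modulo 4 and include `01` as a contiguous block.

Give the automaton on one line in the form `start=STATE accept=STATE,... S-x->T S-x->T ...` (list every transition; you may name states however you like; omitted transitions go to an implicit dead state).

Build one automaton per condition and run them in lockstep. One (4 states) tracks the input length modulo 4; the other (3 states) tracks whether and how much of `01` has been seen. Each combined state is a pair, one component from each; accept when both components accept.
12 states suffice.
       0  1 
>  A   B  C 
   B   D  E 
   C   D  F 
   D   G  H 
 * E   H  H 
   F   G  I 
   G   J  K 
   H   K  K 
   I   J  A 
   J   B  L 
   K   L  L 
   L   E  E 
(> = start, * = accepting)

start=A accept=E A-0->B A-1->C B-0->D B-1->E C-0->D C-1->F D-0->G D-1->H E-0->H E-1->H F-0->G F-1->I G-0->J G-1->K H-0->K H-1->K I-0->J I-1->A J-0->B J-1->L K-0->L K-1->L L-0->E L-1->E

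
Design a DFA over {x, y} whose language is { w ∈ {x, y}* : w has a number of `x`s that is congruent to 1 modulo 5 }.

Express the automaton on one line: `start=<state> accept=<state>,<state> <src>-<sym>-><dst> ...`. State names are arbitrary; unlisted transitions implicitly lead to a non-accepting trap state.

start=q0 accept=q1 q0-x->q1 q0-y->q0 q1-x->q2 q1-y->q1 q2-x->q3 q2-y->q2 q3-x->q4 q3-y->q3 q4-x->q0 q4-y->q4

Keep the running count of `x`s modulo 5: each `x` advances along the cycle q0 → q1 → q2 → q3 → q4 → q0 while other symbols loop. Accept at q1.
With 5 states:
        x   y  
>  q0   q1  q0 
 * q1   q2  q1 
   q2   q3  q2 
   q3   q4  q3 
   q4   q0  q4 
(> = start, * = accepting)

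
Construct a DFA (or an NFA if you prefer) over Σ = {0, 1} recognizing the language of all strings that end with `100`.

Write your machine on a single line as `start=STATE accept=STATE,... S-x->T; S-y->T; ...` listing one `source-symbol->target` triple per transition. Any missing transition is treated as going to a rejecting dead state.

start=A; accept=D; A-0->A; A-1->B; B-0->C; B-1->B; C-0->D; C-1->B; D-0->A; D-1->B

Remember how much of `100` the current input suffix matches. State A means no match yet; B means the last symbol is `1`; C means the last 2 symbols are `10`; D means the last 3 symbols are `100`. Only D accepts. On a mismatch, fall back to the longest proper suffix that is still a prefix of `100`.
A 4-state machine:
       0  1 
>  A   A  B 
   B   C  B 
   C   D  B 
 * D   A  B 
(> = start, * = accepting)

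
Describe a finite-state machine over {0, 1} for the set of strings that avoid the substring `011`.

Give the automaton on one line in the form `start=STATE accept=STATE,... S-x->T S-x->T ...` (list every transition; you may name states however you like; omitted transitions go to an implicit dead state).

start=S0 accept=S0,S1,S2 S0-0->S1 S0-1->S0 S1-0->S1 S1-1->S2 S2-0->S1 S2-1->S3 S3-0->S3 S3-1->S3

This is the complement of 'contains `011`'. Use the same substring-matching states — S0 through S3 holding how much of `011` has just been matched — but flip the accepting set: everything except the trap S3 accepts.
        0   1  
>* S0   S1  S0 
 * S1   S1  S2 
 * S2   S1  S3 
   S3   S3  S3 
(> = start, * = accepting)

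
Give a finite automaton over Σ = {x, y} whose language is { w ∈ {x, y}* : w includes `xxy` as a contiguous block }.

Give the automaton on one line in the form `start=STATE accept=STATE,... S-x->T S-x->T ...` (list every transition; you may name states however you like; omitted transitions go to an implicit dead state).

States A..C record the length of the longest prefix of `xxy` that matches the current input suffix. Reaching D means `xxy` has been seen, and we stay there forever. Accept from D.
4 states suffice.
       x  y 
>  A   B  A 
   B   C  A 
   C   C  D 
 * D   D  D 
(> = start, * = accepting)

start=A accept=D A-x->B A-y->A B-x->C B-y->A C-x->C C-y->D D-x->D D-y->D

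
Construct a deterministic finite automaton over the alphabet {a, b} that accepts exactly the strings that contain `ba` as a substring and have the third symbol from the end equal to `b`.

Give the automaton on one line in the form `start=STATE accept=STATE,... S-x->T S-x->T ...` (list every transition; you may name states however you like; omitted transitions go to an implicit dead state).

Handle the two conditions separately and then intersect. The first has 3 states tracking whether and how much of `ba` has been seen; the second has 15 states tracking the last 3 symbols read. A product state is a pair (one from each), accepting exactly when both do. After merging equivalent states the machine shrinks.
With 11 states:
          a    b  
>  q0     q0   q1 
   q1     q2   q3 
   q2     q4   q5 
   q3     q6   q3 
 * q4     q7   q8 
 * q5     q2   q9 
 * q6     q4   q5 
   q7     q7   q8 
   q8     q2   q9 
   q9     q6  q10 
 * q10    q6  q10 
(> = start, * = accepting)

start=q0 accept=q4,q5,q6,q10 q0-a->q0 q0-b->q1 q1-a->q2 q1-b->q3 q2-a->q4 q2-b->q5 q3-a->q6 q3-b->q3 q4-a->q7 q4-b->q8 q5-a->q2 q5-b->q9 q6-a->q4 q6-b->q5 q7-a->q7 q7-b->q8 q8-a->q2 q8-b->q9 q9-a->q6 q9-b->q10 q10-a->q6 q10-b->q10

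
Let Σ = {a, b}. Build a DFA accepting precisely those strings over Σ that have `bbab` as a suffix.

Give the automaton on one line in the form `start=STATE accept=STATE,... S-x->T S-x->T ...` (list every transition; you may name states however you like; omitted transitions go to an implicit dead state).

Let each state record the length of the longest suffix of the input read so far that is also a prefix of `bbab`. q1 means the last symbol is `b`; q2 means the last 2 symbols are `bb`; q3 means the last 3 symbols are `bba`; q4 means the last 4 symbols are `bbab`. Accept only at q4, where the string currently ends in `bbab`.
        a   b  
>  q0   q0  q1 
   q1   q0  q2 
   q2   q3  q2 
   q3   q0  q4 
 * q4   q0  q2 
(> = start, * = accepting)

start=q0 accept=q4 q0-a->q0 q0-b->q1 q1-a->q0 q1-b->q2 q2-a->q3 q2-b->q2 q3-a->q0 q3-b->q4 q4-a->q0 q4-b->q2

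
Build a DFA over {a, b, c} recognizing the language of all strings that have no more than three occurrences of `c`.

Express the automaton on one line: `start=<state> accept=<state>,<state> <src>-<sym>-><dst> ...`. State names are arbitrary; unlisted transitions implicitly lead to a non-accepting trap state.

start=S0 accept=S0,S1,S2,S3 S0-a->S0 S0-b->S0 S0-c->S1 S1-a->S1 S1-b->S1 S1-c->S2 S2-a->S2 S2-b->S2 S2-c->S3 S3-a->S3 S3-b->S3 S3-c->S4 S4-a->S4 S4-b->S4 S4-c->S4

Only the number of `c`s matters, and only up to 4. Make a chain S0 → S1 → S2 → S3 → S4 advanced by each `c` (with S4 absorbing); every other symbol self-loops. The accepting set is {S0, S1, S2, S3}.
5 states suffice.
        a   b   c  
>* S0   S0  S0  S1 
 * S1   S1  S1  S2 
 * S2   S2  S2  S3 
 * S3   S3  S3  S4 
   S4   S4  S4  S4 
(> = start, * = accepting)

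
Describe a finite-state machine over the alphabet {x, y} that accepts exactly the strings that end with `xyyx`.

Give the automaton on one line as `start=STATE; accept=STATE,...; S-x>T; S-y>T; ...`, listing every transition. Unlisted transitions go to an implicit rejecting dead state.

start=S0; accept=S4; S0-x>S1; S0-y>S0; S1-x>S1; S1-y>S2; S2-x>S1; S2-y>S3; S3-x>S4; S3-y>S0; S4-x>S1; S4-y>S2

Let each state record the length of the longest suffix of the input read so far that is also a prefix of `xyyx`. S1 means the last symbol is `x`; S2 means the last 2 symbols are `xy`; S3 means the last 3 symbols are `xyy`; S4 means the last 4 symbols are `xyyx`. Accept only at S4, where the string currently ends in `xyyx`.
        x   y  
>  S0   S1  S0 
   S1   S1  S2 
   S2   S1  S3 
   S3   S4  S0 
 * S4   S1  S2 
(> = start, * = accepting)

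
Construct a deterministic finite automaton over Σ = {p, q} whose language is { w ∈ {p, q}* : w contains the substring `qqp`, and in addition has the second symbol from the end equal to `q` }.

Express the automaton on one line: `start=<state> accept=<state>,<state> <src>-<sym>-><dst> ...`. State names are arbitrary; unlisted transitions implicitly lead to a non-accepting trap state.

start=A accept=H,K A-p->B A-q->C B-p->D B-q->E C-p->F C-q->G D-p->D D-q->E E-p->F E-q->G F-p->D F-q->E G-p->H G-q->G H-p->I H-q->J I-p->I I-q->J J-p->H J-q->K K-p->H K-q->K

Build one automaton per condition and run them in lockstep. One (4 states) tracks whether and how much of `qqp` has been seen; the other (7 states) tracks the last 2 symbols read. Each combined state is a pair, one component from each; accept when both components accept.
With 11 states:
       p  q 
>  A   B  C 
   B   D  E 
   C   F  G 
   D   D  E 
   E   F  G 
   F   D  E 
   G   H  G 
 * H   I  J 
   I   I  J 
   J   H  K 
 * K   H  K 
(> = start, * = accepting)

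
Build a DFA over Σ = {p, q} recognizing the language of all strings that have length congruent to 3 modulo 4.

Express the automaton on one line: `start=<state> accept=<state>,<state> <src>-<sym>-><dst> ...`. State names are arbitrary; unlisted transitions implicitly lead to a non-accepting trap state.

start=A accept=D A-p->B A-q->B B-p->C B-q->C C-p->D C-q->D D-p->A D-q->A

Only the length mod 4 matters, so use a 4-cycle: from any state, every input symbol moves to the next state, wrapping D back to A. Mark D accepting.
With 4 states:
       p  q 
>  A   B  B 
   B   C  C 
   C   D  D 
 * D   A  A 
(> = start, * = accepting)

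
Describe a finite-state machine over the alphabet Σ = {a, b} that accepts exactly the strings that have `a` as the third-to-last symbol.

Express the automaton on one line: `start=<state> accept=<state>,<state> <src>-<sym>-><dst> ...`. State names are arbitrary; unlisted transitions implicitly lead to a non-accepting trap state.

start=q0 accept=q7,q8,q9,q10 q0-a->q1 q0-b->q2 q1-a->q3 q1-b->q4 q2-a->q5 q2-b->q6 q3-a->q7 q3-b->q8 q4-a->q9 q4-b->q10 q5-a->q11 q5-b->q12 q6-a->q13 q6-b->q14 q7-a->q7 q7-b->q8 q8-a->q9 q8-b->q10 q9-a->q11 q9-b->q12 q10-a->q13 q10-b->q14 q11-a->q7 q11-b->q8 q12-a->q9 q12-b->q10 q13-a->q11 q13-b->q12 q14-a->q13 q14-b->q14

A DFA must remember the last 3 symbols (since which symbol is third-to-last isn't known until the input ends). Use one state per possible window of the last ≤3 symbols; accept from those whose window starts with `a`.
With 15 states:
          a    b  
>  q0     q1   q2 
   q1     q3   q4 
   q2     q5   q6 
   q3     q7   q8 
   q4     q9  q10 
   q5    q11  q12 
   q6    q13  q14 
 * q7     q7   q8 
 * q8     q9  q10 
 * q9    q11  q12 
 * q10   q13  q14 
   q11    q7   q8 
   q12    q9  q10 
   q13   q11  q12 
   q14   q13  q14 
(> = start, * = accepting)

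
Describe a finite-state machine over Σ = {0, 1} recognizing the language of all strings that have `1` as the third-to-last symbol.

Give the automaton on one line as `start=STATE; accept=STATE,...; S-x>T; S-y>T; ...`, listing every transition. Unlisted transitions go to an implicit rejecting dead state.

A DFA must remember the last 3 symbols (since which symbol is third-to-last isn't known until the input ends). Use one state per possible window of the last ≤3 symbols; accept from those whose window starts with `1`.
With 15 states:
          0    1  
>  q0     q1   q2 
   q1     q3   q4 
   q2     q5   q6 
   q3     q7   q8 
   q4     q9  q10 
   q5    q11  q12 
   q6    q13  q14 
   q7     q7   q8 
   q8     q9  q10 
   q9    q11  q12 
   q10   q13  q14 
 * q11    q7   q8 
 * q12    q9  q10 
 * q13   q11  q12 
 * q14   q13  q14 
(> = start, * = accepting)

start=q0; accept=q11,q12,q13,q14; q0-0>q1; q0-1>q2; q1-0>q3; q1-1>q4; q2-0>q5; q2-1>q6; q3-0>q7; q3-1>q8; q4-0>q9; q4-1>q10; q5-0>q11; q5-1>q12; q6-0>q13; q6-1>q14; q7-0>q7; q7-1>q8; q8-0>q9; q8-1>q10; q9-0>q11; q9-1>q12; q10-0>q13; q10-1>q14; q11-0>q7; q11-1>q8; q12-0>q9; q12-1>q10; q13-0>q11; q13-1>q12; q14-0>q13; q14-1>q14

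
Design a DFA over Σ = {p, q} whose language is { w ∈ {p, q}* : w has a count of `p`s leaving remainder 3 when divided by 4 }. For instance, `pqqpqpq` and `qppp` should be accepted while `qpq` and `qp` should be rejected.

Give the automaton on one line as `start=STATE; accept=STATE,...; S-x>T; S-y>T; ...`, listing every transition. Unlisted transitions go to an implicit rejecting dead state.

Keep the running count of `p`s modulo 4: each `p` advances along the cycle s0 → s1 → s2 → s3 → s0 while other symbols loop. Accept at s3.
With 4 states:
        p   q  
>  s0   s1  s0 
   s1   s2  s1 
   s2   s3  s2 
 * s3   s0  s3 
(> = start, * = accepting)

start=s0; accept=s3; s0-p>s1; s0-q>s0; s1-p>s2; s1-q>s1; s2-p>s3; s2-q>s2; s3-p>s0; s3-q>s3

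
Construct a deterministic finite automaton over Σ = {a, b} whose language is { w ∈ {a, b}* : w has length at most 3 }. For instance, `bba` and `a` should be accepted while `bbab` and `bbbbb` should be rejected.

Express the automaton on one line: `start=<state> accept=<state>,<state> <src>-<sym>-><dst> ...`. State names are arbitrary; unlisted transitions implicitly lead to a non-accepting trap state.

start=s0 accept=s0,s1,s2,s3 s0-a->s1 s0-b->s1 s1-a->s2 s1-b->s2 s2-a->s3 s2-b->s3 s3-a->s4 s3-b->s4 s4-a->s4 s4-b->s4

Count input length up to 4: every symbol moves from s0 toward s4, which means 'more than 3' and absorbs. Accept from {s0, s1, s2, s3}.
5 states suffice.
        a   b  
>* s0   s1  s1 
 * s1   s2  s2 
 * s2   s3  s3 
 * s3   s4  s4 
   s4   s4  s4 
(> = start, * = accepting)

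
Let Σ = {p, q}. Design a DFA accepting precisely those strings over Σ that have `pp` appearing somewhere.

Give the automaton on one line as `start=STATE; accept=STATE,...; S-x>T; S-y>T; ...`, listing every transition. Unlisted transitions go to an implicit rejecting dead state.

start=S0; accept=S2; S0-p>S1; S0-q>S0; S1-p>S2; S1-q>S0; S2-p>S2; S2-q>S2

States S0..S1 record the length of the longest prefix of `pp` that matches the current input suffix. Reaching S2 means `pp` has been seen, and we stay there forever. Accept from S2.
3 states suffice.
        p   q  
>  S0   S1  S0 
   S1   S2  S0 
 * S2   S2  S2 
(> = start, * = accepting)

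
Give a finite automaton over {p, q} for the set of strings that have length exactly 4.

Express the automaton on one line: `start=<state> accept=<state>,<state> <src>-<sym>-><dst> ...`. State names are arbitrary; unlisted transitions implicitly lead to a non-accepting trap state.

start=S0 accept=S4 S0-p->S1 S0-q->S1 S1-p->S2 S1-q->S2 S2-p->S3 S2-q->S3 S3-p->S4 S3-q->S4 S4-p->S5 S4-q->S5 S5-p->S5 S5-q->S5

Count input length up to 5: every symbol moves from S0 toward S5, which means 'more than 4' and absorbs. Accept from {S4}.
A 6-state machine:
        p   q  
>  S0   S1  S1 
   S1   S2  S2 
   S2   S3  S3 
   S3   S4  S4 
 * S4   S5  S5 
   S5   S5  S5 
(> = start, * = accepting)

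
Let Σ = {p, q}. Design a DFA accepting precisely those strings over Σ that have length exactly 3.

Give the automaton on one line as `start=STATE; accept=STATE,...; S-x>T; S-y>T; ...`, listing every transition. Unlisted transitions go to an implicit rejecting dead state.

start=S0; accept=S3; S0-p>S1; S0-q>S1; S1-p>S2; S1-q>S2; S2-p>S3; S2-q>S3; S3-p>S4; S3-q>S4; S4-p>S4; S4-q>S4

We only need to distinguish lengths 0, 1, …, 3, and '>3'. Chain S0 → S1 → S2 → S3 → S4 on every symbol, with S4 looping. Accepting states: {S3}.
With 5 states:
        p   q  
>  S0   S1  S1 
   S1   S2  S2 
   S2   S3  S3 
 * S3   S4  S4 
   S4   S4  S4 
(> = start, * = accepting)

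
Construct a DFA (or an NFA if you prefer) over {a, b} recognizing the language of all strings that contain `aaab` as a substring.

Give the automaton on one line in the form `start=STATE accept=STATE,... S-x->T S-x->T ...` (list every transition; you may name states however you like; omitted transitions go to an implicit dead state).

States q0..q3 record the length of the longest prefix of `aaab` that matches the current input suffix. Reaching q4 means `aaab` has been seen, and we stay there forever. Accept from q4.
        a   b  
>  q0   q1  q0 
   q1   q2  q0 
   q2   q3  q0 
   q3   q3  q4 
 * q4   q4  q4 
(> = start, * = accepting)

start=q0 accept=q4 q0-a->q1 q0-b->q0 q1-a->q2 q1-b->q0 q2-a->q3 q2-b->q0 q3-a->q3 q3-b->q4 q4-a->q4 q4-b->q4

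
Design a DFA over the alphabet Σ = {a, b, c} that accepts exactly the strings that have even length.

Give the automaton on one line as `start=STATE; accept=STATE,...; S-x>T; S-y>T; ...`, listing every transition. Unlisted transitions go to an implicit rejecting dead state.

Only the length mod 2 matters, so use a 2-cycle: from any state, every input symbol moves to the next state, wrapping q1 back to q0. Mark q0 accepting.
With 2 states:
        a   b   c  
>* q0   q1  q1  q1 
   q1   q0  q0  q0 
(> = start, * = accepting)

start=q0; accept=q0; q0-a>q1; q0-b>q1; q0-c>q1; q1-a>q0; q1-b>q0; q1-c>q0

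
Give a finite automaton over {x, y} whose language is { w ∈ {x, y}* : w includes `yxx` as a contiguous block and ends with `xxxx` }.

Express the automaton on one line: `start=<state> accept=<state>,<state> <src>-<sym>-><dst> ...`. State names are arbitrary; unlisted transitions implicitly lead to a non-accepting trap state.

start=q0 accept=q10 q0-x->q1 q0-y->q2 q1-x->q3 q1-y->q2 q2-x->q4 q2-y->q2 q3-x->q5 q3-y->q2 q4-x->q6 q4-y->q2 q5-x->q7 q5-y->q2 q6-x->q8 q6-y->q9 q7-x->q7 q7-y->q2 q8-x->q10 q8-y->q9 q9-x->q11 q9-y->q9 q10-x->q10 q10-y->q9 q11-x->q6 q11-y->q9

Build one automaton per condition and run them in lockstep. The first has 4 states tracking whether and how much of `yxx` has been seen; the second has 5 states tracking how much of the suffix `xxxx` has currently been matched. A product state is a pair (one from each), accepting exactly when both do.
          x    y  
>  q0     q1   q2 
   q1     q3   q2 
   q2     q4   q2 
   q3     q5   q2 
   q4     q6   q2 
   q5     q7   q2 
   q6     q8   q9 
   q7     q7   q2 
   q8    q10   q9 
   q9    q11   q9 
 * q10   q10   q9 
   q11    q6   q9 
(> = start, * = accepting)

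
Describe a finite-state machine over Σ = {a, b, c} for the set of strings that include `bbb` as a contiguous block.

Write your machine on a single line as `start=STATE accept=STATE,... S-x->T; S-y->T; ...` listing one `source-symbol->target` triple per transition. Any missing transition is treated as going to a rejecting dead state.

States q0..q2 record the length of the longest prefix of `bbb` that matches the current input suffix. Reaching q3 means `bbb` has been seen, and we stay there forever. Accept from q3.
A 4-state machine:
        a   b   c  
>  q0   q0  q1  q0 
   q1   q0  q2  q0 
   q2   q0  q3  q0 
 * q3   q3  q3  q3 
(> = start, * = accepting)

start=q0; accept=q3; q0-a->q0; q0-b->q1; q0-c->q0; q1-a->q0; q1-b->q2; q1-c->q0; q2-a->q0; q2-b->q3; q2-c->q0; q3-a->q3; q3-b->q3; q3-c->q3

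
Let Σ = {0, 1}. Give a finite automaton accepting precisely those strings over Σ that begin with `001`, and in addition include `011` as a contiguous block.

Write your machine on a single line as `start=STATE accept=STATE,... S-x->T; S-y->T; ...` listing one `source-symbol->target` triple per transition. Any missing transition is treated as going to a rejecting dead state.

start=s0; accept=s9; s0-0->s1; s0-1->s2; s1-0->s3; s1-1->s4; s2-0->s5; s2-1->s2; s3-0->s5; s3-1->s6; s4-0->s5; s4-1->s7; s5-0->s5; s5-1->s4; s6-0->s8; s6-1->s9; s7-0->s7; s7-1->s7; s8-0->s8; s8-1->s6; s9-0->s9; s9-1->s9

Handle the two conditions separately and then intersect. One (5 states) tracks whether the input so far still matches the prefix `001`; the other (4 states) tracks whether and how much of `011` has been seen. Each combined state is a pair, one component from each; accept when both components accept.
A 10-state machine:
        0   1  
>  s0   s1  s2 
   s1   s3  s4 
   s2   s5  s2 
   s3   s5  s6 
   s4   s5  s7 
   s5   s5  s4 
   s6   s8  s9 
   s7   s7  s7 
   s8   s8  s6 
 * s9   s9  s9 
(> = start, * = accepting)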